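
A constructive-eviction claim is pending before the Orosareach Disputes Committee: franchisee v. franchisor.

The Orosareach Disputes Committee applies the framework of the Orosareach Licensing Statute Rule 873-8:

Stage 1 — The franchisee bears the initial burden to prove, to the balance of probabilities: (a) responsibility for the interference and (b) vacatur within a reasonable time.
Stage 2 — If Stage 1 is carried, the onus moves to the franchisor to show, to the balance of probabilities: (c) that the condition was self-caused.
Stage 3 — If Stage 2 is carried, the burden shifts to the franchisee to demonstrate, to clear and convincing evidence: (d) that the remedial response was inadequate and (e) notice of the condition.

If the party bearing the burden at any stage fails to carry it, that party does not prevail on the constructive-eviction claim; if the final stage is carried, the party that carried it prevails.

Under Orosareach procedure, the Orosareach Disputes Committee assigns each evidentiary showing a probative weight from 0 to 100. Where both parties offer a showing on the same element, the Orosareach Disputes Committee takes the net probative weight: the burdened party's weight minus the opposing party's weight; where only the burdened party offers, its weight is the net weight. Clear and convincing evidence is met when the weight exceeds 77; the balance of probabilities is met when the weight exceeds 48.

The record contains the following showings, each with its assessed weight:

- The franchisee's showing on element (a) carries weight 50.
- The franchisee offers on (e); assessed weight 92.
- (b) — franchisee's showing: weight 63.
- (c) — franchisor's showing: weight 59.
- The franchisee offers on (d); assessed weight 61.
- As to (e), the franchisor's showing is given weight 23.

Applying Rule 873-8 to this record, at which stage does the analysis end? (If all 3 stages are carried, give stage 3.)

stage 3

Stage 1 (franchisee, the balance of probabilities, weight exceeds 48): (a) 50 > 48 — meets; (b) 63 > 48 — meets.
  All elements met. The burden passes to the franchisor.
Stage 2 (franchisor, the balance of probabilities, weight exceeds 48): (c) 59 > 48 — meets.
  Stage 2 is satisfied; the onus moves to the franchisee.
Stage 3 (franchisee, clear and convincing evidence, weight exceeds 77): (d) 61 ≤ 77 — fails; (e) net 92−23=69 ≤ 77 — fails.
  The franchisee does not carry Stage 3.
The analysis ends at Stage 3; the franchisor prevails.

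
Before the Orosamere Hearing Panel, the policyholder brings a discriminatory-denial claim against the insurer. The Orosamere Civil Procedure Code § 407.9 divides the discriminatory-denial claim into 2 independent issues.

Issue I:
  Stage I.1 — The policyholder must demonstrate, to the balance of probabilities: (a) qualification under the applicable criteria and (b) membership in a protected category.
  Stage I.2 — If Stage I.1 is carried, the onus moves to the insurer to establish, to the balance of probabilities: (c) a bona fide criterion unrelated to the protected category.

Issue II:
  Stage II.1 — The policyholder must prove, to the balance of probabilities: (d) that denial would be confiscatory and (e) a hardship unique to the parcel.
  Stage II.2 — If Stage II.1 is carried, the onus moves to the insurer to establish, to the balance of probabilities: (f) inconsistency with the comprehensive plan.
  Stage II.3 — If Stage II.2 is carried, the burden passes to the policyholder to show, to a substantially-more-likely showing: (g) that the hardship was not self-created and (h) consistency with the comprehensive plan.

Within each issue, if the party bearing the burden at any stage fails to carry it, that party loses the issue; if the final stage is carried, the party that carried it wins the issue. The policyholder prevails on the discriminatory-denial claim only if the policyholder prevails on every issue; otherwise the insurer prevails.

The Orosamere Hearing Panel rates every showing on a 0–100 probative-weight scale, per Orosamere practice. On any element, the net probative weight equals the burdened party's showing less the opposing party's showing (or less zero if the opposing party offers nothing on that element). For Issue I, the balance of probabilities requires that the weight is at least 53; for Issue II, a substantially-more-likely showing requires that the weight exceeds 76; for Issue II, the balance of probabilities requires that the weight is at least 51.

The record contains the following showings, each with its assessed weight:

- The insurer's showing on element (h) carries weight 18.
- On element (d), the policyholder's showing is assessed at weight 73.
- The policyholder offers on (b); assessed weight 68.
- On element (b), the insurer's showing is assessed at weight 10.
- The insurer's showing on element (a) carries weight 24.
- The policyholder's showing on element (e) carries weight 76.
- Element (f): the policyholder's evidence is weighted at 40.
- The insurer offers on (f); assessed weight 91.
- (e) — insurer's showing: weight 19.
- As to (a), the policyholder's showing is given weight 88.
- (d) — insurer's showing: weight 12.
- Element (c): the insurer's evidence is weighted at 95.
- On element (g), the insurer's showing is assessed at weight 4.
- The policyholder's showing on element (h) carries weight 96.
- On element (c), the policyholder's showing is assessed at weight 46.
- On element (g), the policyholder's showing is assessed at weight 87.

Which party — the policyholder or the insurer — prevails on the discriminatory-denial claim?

policyholder

— Issue I —
At Stage I.1 the policyholder must meet the balance of probabilities (weight is at least 53): on (a) the weight is 88 less the opposing 24 gives net 64, ≥ 53, so (a) meets the standard; on (b) the weight is 68 less the opposing 10 gives net 58, ≥ 53, so (b) meets the standard.
  Stage I.1 is satisfied; the onus moves to the insurer.
At Stage I.2 the insurer must meet the balance of probabilities (weight is at least 53): on (c) the weight is 95 less the opposing 46 gives net 49, which does not reach 53, so (c) does not meet the standard.
  The insurer does not carry Stage I.2.
The policyholder prevails on this issue.
— Issue II —
Stage II.1 — burden on policyholder; standard: the balance of probabilities (weight is at least 51).
    (d): 73 − 12 = 61 ≥ 51 [met]
    (e): 76 − 19 = 57 ≥ 51 [met]
  Stage II.1 is satisfied; the onus moves to the insurer.
Stage II.2 — burden on insurer; standard: the balance of probabilities (weight is at least 51).
    (f): 91 − 40 = 51 ≥ 51 [met]
  Stage II.2 carried; the burden shifts to the policyholder.
Stage II.3 — burden on policyholder; standard: a substantially-more-likely showing (weight exceeds 76).
    (g): 87 − 4 = 83 > 76 [met]
    (h): 96 − 18 = 78 > 76 [met]
  All elements met at the final stage.
With every stage satisfied, the policyholder prevails on this issue.
Per-issue: Issue I → policyholder; Issue II → policyholder. The policyholder must prevail on every issue; overall, the policyholder prevails.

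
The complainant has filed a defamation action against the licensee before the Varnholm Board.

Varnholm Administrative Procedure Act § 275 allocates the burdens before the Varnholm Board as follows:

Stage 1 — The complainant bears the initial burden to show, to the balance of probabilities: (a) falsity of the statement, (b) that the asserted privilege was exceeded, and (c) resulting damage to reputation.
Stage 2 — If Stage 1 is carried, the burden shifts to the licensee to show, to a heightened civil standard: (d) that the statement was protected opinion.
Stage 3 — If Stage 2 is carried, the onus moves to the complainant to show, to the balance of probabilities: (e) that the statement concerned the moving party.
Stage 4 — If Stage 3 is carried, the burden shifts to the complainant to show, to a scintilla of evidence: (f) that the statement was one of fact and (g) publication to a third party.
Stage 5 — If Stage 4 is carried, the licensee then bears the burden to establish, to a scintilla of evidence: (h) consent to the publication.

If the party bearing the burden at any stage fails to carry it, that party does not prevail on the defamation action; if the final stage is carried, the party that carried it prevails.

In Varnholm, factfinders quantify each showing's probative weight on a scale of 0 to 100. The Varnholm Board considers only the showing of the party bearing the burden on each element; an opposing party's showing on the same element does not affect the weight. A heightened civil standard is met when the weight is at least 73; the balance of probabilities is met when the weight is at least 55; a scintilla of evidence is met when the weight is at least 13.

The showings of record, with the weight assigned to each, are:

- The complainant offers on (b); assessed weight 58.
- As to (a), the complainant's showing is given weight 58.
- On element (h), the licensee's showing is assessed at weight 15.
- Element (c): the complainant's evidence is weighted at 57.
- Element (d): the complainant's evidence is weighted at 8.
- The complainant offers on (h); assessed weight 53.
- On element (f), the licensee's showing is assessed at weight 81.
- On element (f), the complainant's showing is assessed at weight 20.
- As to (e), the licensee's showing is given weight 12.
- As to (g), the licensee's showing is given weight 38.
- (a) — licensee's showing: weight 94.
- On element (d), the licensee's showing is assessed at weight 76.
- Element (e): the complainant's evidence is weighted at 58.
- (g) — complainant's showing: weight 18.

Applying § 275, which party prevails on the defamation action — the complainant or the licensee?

At Stage 1 the complainant must meet the balance of probabilities (weight is at least 55): on (a) the weight is 58 (the licensee's 94 is given no effect), ≥ 55, so (a) meets the standard; on (b) the weight is 58, ≥ 55, so (b) meets the standard; on (c) the weight is 57, ≥ 55, so (c) meets the standard.
  The complainant carries Stage 1; the licensee now bears the burden.
At Stage 2 the licensee must meet a heightened civil standard (weight is at least 73): on (d) the weight is 76 (the complainant's 8 is given no effect), which does reach 73, so (d) meets the standard.
  Stage 2 is satisfied; the onus moves to the complainant.
At Stage 3 the complainant must meet the balance of probabilities (weight is at least 55): on (e) the weight is 58 (the licensee's 12 is given no effect), which does reach 55, so (e) meets the standard.
  All elements met. The complainant retains the burden for Stage 4.
At Stage 4 the complainant must meet a scintilla of evidence (weight is at least 13): on (f) the weight is 20 (the licensee's 81 is given no effect), ≥ 13, so (f) meets the standard; on (g) the weight is 18 (the licensee's 38 is given no effect), which does reach 13, so (g) meets the standard.
  Stage 4 is satisfied; the onus moves to the licensee.
At Stage 5 the licensee must meet a scintilla of evidence (weight is at least 13): on (h) the weight is 15 (the complainant's 53 is given no effect), which does reach 13, so (h) meets the standard.
  All elements met at the final stage.
Every stage carried; the licensee prevails.

licensee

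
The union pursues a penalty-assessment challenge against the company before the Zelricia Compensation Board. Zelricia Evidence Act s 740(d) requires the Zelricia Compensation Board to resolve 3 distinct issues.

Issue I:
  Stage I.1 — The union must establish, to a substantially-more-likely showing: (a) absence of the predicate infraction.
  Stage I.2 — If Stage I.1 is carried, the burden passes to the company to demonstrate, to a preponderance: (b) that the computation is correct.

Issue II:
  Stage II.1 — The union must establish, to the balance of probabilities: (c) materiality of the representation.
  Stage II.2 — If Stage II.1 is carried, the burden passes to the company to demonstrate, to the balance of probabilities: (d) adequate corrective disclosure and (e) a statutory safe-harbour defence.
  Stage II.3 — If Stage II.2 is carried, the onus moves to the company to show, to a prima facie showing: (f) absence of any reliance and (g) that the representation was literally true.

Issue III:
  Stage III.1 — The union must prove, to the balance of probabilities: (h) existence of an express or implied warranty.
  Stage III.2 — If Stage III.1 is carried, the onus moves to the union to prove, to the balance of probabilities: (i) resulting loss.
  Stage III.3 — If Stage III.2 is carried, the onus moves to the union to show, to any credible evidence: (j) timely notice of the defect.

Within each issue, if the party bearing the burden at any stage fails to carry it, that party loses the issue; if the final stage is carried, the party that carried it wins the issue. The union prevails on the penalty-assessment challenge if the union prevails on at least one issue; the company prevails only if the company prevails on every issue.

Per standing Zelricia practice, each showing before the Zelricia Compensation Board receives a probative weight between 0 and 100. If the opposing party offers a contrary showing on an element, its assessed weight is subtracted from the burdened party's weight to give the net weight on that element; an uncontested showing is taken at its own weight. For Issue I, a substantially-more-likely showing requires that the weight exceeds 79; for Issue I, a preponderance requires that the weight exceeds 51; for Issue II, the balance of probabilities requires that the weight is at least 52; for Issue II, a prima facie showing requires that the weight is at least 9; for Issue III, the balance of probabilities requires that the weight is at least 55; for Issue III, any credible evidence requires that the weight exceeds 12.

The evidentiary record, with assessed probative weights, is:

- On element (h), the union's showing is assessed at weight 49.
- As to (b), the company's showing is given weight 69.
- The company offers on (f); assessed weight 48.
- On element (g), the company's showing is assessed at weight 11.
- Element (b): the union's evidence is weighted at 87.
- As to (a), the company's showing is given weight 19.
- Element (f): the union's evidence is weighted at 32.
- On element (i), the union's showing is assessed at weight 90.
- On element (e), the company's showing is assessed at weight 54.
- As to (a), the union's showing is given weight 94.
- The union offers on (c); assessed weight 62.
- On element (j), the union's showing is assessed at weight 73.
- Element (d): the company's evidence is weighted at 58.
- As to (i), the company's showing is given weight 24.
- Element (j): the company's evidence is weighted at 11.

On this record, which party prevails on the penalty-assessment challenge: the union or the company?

— Issue I —
Stage I.1 (union, a substantially-more-likely showing, weight exceeds 79): (a) net 94−19=75 ≤ 79 — fails.
  Not every element is met, so the union fails to carry Stage I.1.
The company prevails on this issue.
— Issue II —
Stage II.1 (union, the balance of probabilities, weight is at least 52): (c) 62 ≥ 52 — meets.
  Stage II.1 is satisfied; the onus moves to the company.
Stage II.2 (company, the balance of probabilities, weight is at least 52): (d) 58 ≥ 52 — meets; (e) 54 ≥ 52 — meets.
  Stage II.2 is satisfied; the company continues to bear the burden.
Stage II.3 (company, a prima facie showing, weight is at least 9): (f) net 48−32=16 ≥ 9 — meets; (g) 11 ≥ 9 — meets.
  All elements met at the final stage.
All stages carried — the company prevails on this issue.
— Issue III —
At Stage III.1 the union must meet the balance of probabilities (weight is at least 55): on (h) the weight is 49, which does not reach 55, so (h) does not meet the standard.
  The union does not carry Stage III.1.
The analysis ends at Stage III.1; the company prevails on this issue.
Per-issue: Issue I → company; Issue II → company; Issue III → company. The union must prevail on at least one issue; overall, the company prevails.

company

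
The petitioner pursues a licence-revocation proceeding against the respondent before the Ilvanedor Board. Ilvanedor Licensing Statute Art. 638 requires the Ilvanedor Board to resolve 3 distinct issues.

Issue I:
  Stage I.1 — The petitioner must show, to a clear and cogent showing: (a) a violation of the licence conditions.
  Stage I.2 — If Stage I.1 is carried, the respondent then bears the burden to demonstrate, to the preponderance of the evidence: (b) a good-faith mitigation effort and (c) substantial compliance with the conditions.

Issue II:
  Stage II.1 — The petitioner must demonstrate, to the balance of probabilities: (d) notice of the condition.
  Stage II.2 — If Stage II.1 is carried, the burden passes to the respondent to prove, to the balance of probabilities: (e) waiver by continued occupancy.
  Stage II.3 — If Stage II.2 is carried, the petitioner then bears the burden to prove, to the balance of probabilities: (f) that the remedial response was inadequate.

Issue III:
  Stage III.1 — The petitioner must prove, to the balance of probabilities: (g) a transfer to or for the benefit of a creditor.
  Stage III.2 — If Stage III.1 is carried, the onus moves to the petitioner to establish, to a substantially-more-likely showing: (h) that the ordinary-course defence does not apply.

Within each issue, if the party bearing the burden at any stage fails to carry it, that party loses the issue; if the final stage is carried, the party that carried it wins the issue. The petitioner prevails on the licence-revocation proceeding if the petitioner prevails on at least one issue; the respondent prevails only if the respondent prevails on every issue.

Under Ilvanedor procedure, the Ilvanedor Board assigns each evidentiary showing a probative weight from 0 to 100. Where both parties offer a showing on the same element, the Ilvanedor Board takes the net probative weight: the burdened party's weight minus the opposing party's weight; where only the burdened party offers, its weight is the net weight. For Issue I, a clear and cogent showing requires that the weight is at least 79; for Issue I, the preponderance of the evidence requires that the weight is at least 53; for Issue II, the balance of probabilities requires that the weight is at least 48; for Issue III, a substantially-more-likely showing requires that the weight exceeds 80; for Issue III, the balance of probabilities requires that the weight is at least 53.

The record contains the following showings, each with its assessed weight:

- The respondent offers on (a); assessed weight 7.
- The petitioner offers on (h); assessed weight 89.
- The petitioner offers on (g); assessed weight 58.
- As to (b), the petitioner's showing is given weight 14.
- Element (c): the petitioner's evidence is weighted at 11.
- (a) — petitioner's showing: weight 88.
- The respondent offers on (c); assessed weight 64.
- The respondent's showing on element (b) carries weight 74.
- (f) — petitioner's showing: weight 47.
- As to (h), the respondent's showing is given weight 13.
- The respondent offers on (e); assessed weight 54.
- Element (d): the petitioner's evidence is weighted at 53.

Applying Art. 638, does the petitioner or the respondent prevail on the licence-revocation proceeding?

respondent

— Issue I —
Stage I.1 (petitioner, a clear and cogent showing, weight is at least 79): (a) net 88−7=81 ≥ 79 — meets.
  Stage I.1 carried; the burden shifts to the respondent.
Stage I.2 (respondent, the preponderance of the evidence, weight is at least 53): (b) net 74−14=60 ≥ 53 — meets; (c) net 64−11=53 ≥ 53 — meets.
  All elements met at the final stage.
With every stage satisfied, the respondent prevails on this issue.
— Issue II —
At Stage II.1 the petitioner must meet the balance of probabilities (weight is at least 48): on (d) the weight is 53, which does reach 48, so (d) meets the standard.
  The petitioner carries Stage II.1; the respondent now bears the burden.
At Stage II.2 the respondent must meet the balance of probabilities (weight is at least 48): on (e) the weight is 54, which does reach 48, so (e) meets the standard.
  All elements met. The burden passes to the petitioner.
At Stage II.3 the petitioner must meet the balance of probabilities (weight is at least 48): on (f) the weight is 47, < 48, so (f) does not meet the standard.
  Not every element is met, so the petitioner fails to carry Stage II.3.
So the respondent prevails on this issue.
— Issue III —
At Stage III.1 the petitioner must meet the balance of probabilities (weight is at least 53): on (g) the weight is 58, ≥ 53, so (g) meets the standard.
  All elements met. The petitioner retains the burden for Stage III.2.
At Stage III.2 the petitioner must meet a substantially-more-likely showing (weight exceeds 80): on (h) the weight is 89 less the opposing 13 gives net 76, which does not exceed 80, so (h) does not meet the standard.
  Stage III.2 not carried; the petitioner fails its burden.
So the respondent prevails on this issue.
Per-issue: Issue I → respondent; Issue II → respondent; Issue III → respondent. The petitioner must prevail on at least one issue; overall, the respondent prevails.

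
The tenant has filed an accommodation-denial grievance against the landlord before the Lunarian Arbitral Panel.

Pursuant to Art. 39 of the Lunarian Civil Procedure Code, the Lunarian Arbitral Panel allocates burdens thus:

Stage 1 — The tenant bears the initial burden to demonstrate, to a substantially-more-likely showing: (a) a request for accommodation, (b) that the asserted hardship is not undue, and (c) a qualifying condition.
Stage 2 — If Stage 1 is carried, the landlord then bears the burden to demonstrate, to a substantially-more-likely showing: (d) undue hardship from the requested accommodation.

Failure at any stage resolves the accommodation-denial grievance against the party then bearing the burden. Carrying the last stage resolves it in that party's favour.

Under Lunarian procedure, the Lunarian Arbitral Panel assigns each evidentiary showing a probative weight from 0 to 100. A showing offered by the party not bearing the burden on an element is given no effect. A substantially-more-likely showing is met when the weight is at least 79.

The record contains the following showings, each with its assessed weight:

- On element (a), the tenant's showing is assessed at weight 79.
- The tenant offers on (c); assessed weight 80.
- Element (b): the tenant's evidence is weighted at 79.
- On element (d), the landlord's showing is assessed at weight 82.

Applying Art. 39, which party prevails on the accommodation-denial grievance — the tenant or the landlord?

landlord

At Stage 1 the tenant must meet a substantially-more-likely showing (weight is at least 79): on (a) the weight is 79, which does reach 79, so (a) meets the standard; on (b) the weight is 79, ≥ 79, so (b) meets the standard; on (c) the weight is 80, which does reach 79, so (c) meets the standard.
  Stage 1 is satisfied; the onus moves to the landlord.
At Stage 2 the landlord must meet a substantially-more-likely showing (weight is at least 79): on (d) the weight is 82, ≥ 79, so (d) meets the standard.
  All elements met at the final stage.
Every stage carried; the landlord prevails.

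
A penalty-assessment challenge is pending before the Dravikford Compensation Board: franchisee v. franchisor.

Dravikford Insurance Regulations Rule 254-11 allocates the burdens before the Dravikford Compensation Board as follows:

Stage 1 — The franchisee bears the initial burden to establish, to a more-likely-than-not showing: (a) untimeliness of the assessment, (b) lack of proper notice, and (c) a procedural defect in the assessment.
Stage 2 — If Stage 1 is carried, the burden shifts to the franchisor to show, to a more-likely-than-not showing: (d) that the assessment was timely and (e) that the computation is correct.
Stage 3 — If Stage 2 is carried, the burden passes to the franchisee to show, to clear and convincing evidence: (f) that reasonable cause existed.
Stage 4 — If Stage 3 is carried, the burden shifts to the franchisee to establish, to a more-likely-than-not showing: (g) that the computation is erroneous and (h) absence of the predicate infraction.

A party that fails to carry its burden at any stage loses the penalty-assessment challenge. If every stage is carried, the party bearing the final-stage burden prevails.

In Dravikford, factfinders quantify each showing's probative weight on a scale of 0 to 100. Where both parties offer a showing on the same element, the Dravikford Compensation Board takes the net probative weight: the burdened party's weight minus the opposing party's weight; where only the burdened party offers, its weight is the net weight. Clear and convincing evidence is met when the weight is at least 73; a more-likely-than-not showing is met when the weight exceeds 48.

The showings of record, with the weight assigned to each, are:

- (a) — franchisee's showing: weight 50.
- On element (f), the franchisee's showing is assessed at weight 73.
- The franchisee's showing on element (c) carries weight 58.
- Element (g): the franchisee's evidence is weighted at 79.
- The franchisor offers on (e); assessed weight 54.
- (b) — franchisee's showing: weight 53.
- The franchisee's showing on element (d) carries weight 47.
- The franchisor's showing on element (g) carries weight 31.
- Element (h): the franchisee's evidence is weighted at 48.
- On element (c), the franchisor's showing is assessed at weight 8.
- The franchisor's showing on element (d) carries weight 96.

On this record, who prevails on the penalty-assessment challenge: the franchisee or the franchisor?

At Stage 1 the franchisee must meet a more-likely-than-not showing (weight exceeds 48): on (a) the weight is 50, > 48, so (a) meets the standard; on (b) the weight is 53, which does exceed 48, so (b) meets the standard; on (c) the weight is 58 less the opposing 8 gives net 50, which does exceed 48, so (c) meets the standard.
  The franchisee carries Stage 1; the franchisor now bears the burden.
At Stage 2 the franchisor must meet a more-likely-than-not showing (weight exceeds 48): on (d) the weight is 96 less the opposing 47 gives net 49, which does exceed 48, so (d) meets the standard; on (e) the weight is 54, > 48, so (e) meets the standard.
  Stage 2 is satisfied; the onus moves to the franchisee.
At Stage 3 the franchisee must meet clear and convincing evidence (weight is at least 73): on (f) the weight is 73, ≥ 73, so (f) meets the standard.
  All elements met. The franchisee retains the burden for Stage 4.
At Stage 4 the franchisee must meet a more-likely-than-not showing (weight exceeds 48): on (g) the weight is 79 less the opposing 31 gives net 48, which does not exceed 48, so (g) does not meet the standard; on (h) the weight is 48, ≤ 48, so (h) does not meet the standard.
  Not every element is met, so the franchisee fails to carry Stage 4.
The analysis ends at Stage 4; the franchisor prevails.

franchisor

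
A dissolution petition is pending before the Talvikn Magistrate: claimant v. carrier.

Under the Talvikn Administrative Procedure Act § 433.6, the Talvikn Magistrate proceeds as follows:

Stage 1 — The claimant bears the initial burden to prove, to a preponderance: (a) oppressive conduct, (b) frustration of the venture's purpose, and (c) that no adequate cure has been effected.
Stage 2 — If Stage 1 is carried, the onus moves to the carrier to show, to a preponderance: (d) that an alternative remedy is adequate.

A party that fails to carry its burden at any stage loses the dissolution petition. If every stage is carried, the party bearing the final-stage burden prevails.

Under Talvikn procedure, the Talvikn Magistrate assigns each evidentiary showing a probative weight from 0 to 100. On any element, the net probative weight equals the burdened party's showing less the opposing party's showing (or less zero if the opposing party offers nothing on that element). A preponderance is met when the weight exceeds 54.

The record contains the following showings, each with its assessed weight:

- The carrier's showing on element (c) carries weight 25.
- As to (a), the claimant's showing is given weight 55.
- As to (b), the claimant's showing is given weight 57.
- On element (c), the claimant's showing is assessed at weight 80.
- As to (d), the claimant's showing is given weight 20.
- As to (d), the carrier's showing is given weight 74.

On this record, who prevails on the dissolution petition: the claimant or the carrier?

claimant

At Stage 1 the claimant must meet a preponderance (weight exceeds 54): on (a) the weight is 55, > 54, so (a) meets the standard; on (b) the weight is 57, > 54, so (b) meets the standard; on (c) the weight is 80 less the opposing 25 gives net 55, which does exceed 54, so (c) meets the standard.
  The claimant carries Stage 1; the carrier now bears the burden.
At Stage 2 the carrier must meet a preponderance (weight exceeds 54): on (d) the weight is 74 less the opposing 20 gives net 54, ≤ 54, so (d) does not meet the standard.
  Stage 2 not carried; the carrier fails its burden.
So the claimant prevails.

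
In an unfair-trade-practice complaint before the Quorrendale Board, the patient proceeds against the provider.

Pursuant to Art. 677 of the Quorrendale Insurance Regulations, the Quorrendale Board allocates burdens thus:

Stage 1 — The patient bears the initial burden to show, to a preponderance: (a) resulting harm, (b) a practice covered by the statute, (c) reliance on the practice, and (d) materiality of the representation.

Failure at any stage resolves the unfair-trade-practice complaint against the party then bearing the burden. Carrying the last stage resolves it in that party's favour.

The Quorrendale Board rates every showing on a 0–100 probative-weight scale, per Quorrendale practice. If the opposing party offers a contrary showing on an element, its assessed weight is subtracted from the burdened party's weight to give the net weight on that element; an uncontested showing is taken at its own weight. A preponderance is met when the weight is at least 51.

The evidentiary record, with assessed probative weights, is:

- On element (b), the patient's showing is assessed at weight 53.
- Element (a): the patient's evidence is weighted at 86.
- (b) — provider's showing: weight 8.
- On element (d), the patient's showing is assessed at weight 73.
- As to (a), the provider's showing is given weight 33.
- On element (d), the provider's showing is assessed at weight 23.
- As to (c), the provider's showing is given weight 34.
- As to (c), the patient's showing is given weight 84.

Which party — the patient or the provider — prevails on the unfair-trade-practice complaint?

provider

At Stage 1 the patient must meet a preponderance (weight is at least 51): on (a) the weight is 86 less the opposing 33 gives net 53, ≥ 51, so (a) meets the standard; on (b) the weight is 53 less the opposing 8 gives net 45, which does not reach 51, so (b) does not meet the standard; on (c) the weight is 84 less the opposing 34 gives net 50, which does not reach 51, so (c) does not meet the standard; on (d) the weight is 73 less the opposing 23 gives net 50, which does not reach 51, so (d) does not meet the standard.
  Not every element is met, so the patient fails to carry Stage 1.
So the provider prevails.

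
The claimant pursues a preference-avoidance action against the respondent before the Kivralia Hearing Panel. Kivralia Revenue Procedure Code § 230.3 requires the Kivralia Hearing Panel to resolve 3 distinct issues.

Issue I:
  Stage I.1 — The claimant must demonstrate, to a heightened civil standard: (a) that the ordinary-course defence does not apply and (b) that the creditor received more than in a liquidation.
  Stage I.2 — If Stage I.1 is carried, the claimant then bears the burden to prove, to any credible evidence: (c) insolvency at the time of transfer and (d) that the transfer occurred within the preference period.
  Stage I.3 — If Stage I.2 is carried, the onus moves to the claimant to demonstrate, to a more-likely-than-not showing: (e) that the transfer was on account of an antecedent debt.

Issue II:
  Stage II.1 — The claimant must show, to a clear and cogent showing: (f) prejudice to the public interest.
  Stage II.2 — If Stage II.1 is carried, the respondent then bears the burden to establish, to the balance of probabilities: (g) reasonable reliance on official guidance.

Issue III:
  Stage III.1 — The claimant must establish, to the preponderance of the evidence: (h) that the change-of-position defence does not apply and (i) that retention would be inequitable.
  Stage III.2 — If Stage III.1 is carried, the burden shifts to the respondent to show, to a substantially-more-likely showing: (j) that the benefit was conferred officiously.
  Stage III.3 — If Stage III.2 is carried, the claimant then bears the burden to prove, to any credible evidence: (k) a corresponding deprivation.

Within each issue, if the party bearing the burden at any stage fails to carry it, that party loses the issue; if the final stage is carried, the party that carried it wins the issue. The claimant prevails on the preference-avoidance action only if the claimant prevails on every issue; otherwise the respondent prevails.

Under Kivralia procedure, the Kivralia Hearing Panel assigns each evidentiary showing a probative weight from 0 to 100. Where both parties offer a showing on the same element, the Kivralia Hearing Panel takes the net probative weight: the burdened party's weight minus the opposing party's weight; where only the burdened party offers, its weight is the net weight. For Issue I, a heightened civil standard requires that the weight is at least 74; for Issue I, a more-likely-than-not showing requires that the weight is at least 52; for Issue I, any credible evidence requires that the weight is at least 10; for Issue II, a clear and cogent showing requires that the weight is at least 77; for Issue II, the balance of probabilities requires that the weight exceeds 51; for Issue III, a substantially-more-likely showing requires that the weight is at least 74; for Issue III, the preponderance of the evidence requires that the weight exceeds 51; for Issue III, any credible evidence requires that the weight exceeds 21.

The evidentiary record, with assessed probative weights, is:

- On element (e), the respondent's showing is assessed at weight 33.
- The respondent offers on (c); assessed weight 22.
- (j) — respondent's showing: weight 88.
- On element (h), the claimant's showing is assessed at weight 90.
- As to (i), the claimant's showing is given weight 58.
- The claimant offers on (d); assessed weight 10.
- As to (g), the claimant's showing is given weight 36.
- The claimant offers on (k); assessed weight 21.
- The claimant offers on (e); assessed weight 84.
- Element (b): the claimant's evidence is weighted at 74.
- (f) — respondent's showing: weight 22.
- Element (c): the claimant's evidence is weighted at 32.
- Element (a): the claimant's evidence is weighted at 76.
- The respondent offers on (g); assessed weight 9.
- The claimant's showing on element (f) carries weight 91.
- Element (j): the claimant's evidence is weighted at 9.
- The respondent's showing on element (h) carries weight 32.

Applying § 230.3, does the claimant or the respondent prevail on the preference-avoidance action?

respondent

— Issue I —
At Stage I.1 the claimant must meet a heightened civil standard (weight is at least 74): on (a) the weight is 76, ≥ 74, so (a) meets the standard; on (b) the weight is 74, which does reach 74, so (b) meets the standard.
  Stage I.1 is satisfied; the claimant continues to bear the burden.
At Stage I.2 the claimant must meet any credible evidence (weight is at least 10): on (c) the weight is 32 less the opposing 22 gives net 10, which does reach 10, so (c) meets the standard; on (d) the weight is 10, ≥ 10, so (d) meets the standard.
  Stage I.2 carried; the burden remains with the claimant.
At Stage I.3 the claimant must meet a more-likely-than-not showing (weight is at least 52): on (e) the weight is 84 less the opposing 33 gives net 51, < 52, so (e) does not meet the standard.
  Not every element is met, so the claimant fails to carry Stage I.3.
The respondent prevails on this issue.
— Issue II —
Stage II.1 — burden on claimant; standard: a clear and cogent showing (weight is at least 77).
    (f): 91 − 22 = 69 < 77 [not met]
  Stage II.1 not carried; the claimant fails its burden.
So the respondent prevails on this issue.
— Issue III —
Stage III.1 (claimant, the preponderance of the evidence, weight exceeds 51): (h) net 90−32=58 > 51 — meets; (i) 58 > 51 — meets.
  All elements met. The burden passes to the respondent.
Stage III.2 (respondent, a substantially-more-likely showing, weight is at least 74): (j) net 88−9=79 ≥ 74 — meets.
  All elements met. The burden passes to the claimant.
Stage III.3 (claimant, any credible evidence, weight exceeds 21): (k) 21 ≤ 21 — fails.
  The claimant does not carry Stage III.3.
The analysis ends at Stage III.3; the respondent prevails on this issue.
Per-issue: Issue I → respondent; Issue II → respondent; Issue III → respondent. The claimant must prevail on every issue; overall, the respondent prevails.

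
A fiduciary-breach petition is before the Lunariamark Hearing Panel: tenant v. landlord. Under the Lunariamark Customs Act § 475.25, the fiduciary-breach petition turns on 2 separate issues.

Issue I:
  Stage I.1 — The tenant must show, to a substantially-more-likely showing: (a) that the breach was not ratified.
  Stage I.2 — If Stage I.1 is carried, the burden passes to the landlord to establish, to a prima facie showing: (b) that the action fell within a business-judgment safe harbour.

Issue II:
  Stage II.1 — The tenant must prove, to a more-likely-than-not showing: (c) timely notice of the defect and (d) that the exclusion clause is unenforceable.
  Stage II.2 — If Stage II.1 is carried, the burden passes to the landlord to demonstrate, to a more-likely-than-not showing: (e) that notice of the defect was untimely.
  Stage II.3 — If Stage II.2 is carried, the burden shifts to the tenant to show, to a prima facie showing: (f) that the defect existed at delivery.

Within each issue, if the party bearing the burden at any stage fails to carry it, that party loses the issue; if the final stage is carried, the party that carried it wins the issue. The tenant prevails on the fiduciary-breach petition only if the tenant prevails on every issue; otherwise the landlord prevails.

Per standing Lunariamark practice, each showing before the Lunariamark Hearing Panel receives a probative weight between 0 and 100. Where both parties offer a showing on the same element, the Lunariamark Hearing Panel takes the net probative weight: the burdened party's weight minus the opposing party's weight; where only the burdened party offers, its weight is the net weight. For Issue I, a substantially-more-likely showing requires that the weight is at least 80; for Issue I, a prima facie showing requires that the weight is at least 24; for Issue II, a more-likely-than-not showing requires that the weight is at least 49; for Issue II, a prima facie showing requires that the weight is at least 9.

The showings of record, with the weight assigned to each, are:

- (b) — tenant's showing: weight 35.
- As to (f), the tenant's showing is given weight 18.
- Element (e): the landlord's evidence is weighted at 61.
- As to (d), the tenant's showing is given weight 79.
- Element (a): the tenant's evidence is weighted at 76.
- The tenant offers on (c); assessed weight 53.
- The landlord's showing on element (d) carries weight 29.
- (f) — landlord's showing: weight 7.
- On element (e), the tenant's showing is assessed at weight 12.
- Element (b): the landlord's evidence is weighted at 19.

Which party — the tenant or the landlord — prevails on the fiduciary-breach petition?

— Issue I —
Stage I.1 — burden on tenant; standard: a substantially-more-likely showing (weight is at least 80).
    (a): 76 < 80 [not met]
  Not every element is met, so the tenant fails to carry Stage I.1.
The landlord prevails on this issue.
— Issue II —
At Stage II.1 the tenant must meet a more-likely-than-not showing (weight is at least 49): on (c) the weight is 53, ≥ 49, so (c) meets the standard; on (d) the weight is 79 less the opposing 29 gives net 50, which does reach 49, so (d) meets the standard.
  All elements met. The burden passes to the landlord.
At Stage II.2 the landlord must meet a more-likely-than-not showing (weight is at least 49): on (e) the weight is 61 less the opposing 12 gives net 49, which does reach 49, so (e) meets the standard.
  The landlord carries Stage II.2; the tenant now bears the burden.
At Stage II.3 the tenant must meet a prima facie showing (weight is at least 9): on (f) the weight is 18 less the opposing 7 gives net 11, ≥ 9, so (f) meets the standard.
  The tenant carries the last stage.
All stages carried — the tenant prevails on this issue.
Per-issue: Issue I → landlord; Issue II → tenant. The tenant must prevail on every issue; overall, the landlord prevails.

landlord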